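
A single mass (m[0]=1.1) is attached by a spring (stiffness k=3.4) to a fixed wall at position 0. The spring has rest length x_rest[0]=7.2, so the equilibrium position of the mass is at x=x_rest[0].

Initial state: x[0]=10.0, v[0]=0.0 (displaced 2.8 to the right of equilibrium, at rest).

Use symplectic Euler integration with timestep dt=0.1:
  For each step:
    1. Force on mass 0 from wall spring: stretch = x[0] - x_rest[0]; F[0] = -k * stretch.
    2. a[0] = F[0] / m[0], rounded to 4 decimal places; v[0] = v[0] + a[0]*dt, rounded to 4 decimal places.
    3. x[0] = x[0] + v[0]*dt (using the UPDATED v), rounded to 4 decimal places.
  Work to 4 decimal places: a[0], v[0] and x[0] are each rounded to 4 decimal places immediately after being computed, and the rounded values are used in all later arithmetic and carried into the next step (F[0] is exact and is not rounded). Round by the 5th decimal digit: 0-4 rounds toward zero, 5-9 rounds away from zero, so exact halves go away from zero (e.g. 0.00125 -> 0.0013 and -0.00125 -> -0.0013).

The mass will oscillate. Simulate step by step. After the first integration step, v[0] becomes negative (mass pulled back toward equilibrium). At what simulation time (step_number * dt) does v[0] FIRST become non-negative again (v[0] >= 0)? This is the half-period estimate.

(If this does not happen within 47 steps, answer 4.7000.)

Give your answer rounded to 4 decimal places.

Answer: 1.8000

Derivation:
Step 0: x=[10.0000] v=[0.0000]
Step 1: x=[9.9135] v=[-0.8655]
Step 2: x=[9.7431] v=[-1.7042]
Step 3: x=[9.4941] v=[-2.4903]
Step 4: x=[9.1742] v=[-3.1994]
Step 5: x=[8.7932] v=[-3.8096]
Step 6: x=[8.3630] v=[-4.3020]
Step 7: x=[7.8969] v=[-4.6615]
Step 8: x=[7.4092] v=[-4.8769]
Step 9: x=[6.9150] v=[-4.9416]
Step 10: x=[6.4297] v=[-4.8535]
Step 11: x=[5.9682] v=[-4.6154]
Step 12: x=[5.5447] v=[-4.2347]
Step 13: x=[5.1724] v=[-3.7231]
Step 14: x=[4.8628] v=[-3.0964]
Step 15: x=[4.6254] v=[-2.3740]
Step 16: x=[4.4676] v=[-1.5782]
Step 17: x=[4.3942] v=[-0.7336]
Step 18: x=[4.4076] v=[0.1337]
First v>=0 after going negative at step 18, time=1.8000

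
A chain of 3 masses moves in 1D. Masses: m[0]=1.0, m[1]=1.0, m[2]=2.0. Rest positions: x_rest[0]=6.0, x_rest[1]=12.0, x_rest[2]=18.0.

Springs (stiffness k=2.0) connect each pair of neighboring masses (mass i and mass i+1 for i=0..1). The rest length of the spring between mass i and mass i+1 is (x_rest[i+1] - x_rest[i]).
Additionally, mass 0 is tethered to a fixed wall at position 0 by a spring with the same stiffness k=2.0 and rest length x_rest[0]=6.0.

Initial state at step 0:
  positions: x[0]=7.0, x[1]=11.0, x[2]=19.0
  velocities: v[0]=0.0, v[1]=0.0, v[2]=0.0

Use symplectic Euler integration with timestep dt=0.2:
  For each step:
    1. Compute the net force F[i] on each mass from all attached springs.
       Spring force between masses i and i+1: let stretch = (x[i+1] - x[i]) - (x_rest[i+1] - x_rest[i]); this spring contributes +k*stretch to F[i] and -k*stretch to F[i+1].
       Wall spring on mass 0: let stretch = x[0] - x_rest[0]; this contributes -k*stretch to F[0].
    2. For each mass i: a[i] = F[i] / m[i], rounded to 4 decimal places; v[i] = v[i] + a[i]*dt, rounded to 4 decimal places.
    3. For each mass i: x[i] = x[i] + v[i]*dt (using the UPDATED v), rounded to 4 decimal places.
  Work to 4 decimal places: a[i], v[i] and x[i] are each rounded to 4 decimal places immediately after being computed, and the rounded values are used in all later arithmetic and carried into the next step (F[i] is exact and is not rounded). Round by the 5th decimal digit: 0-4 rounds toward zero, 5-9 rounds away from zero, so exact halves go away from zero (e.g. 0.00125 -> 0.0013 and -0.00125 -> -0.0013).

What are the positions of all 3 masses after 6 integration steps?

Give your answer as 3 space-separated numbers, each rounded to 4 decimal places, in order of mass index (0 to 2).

Step 0: x=[7.0000 11.0000 19.0000] v=[0.0000 0.0000 0.0000]
Step 1: x=[6.7600 11.3200 18.9200] v=[-1.2000 1.6000 -0.4000]
Step 2: x=[6.3440 11.8832 18.7760] v=[-2.0800 2.8160 -0.7200]
Step 3: x=[5.8636 12.5547 18.5963] v=[-2.4019 3.3574 -0.8986]
Step 4: x=[5.4494 13.1742 18.4149] v=[-2.0709 3.0976 -0.9069]
Step 5: x=[5.2173 13.5950 18.2639] v=[-1.1607 2.1040 -0.7550]
Step 6: x=[5.2380 13.7191 18.1661] v=[0.1035 0.6205 -0.4888]

Answer: 5.2380 13.7191 18.1661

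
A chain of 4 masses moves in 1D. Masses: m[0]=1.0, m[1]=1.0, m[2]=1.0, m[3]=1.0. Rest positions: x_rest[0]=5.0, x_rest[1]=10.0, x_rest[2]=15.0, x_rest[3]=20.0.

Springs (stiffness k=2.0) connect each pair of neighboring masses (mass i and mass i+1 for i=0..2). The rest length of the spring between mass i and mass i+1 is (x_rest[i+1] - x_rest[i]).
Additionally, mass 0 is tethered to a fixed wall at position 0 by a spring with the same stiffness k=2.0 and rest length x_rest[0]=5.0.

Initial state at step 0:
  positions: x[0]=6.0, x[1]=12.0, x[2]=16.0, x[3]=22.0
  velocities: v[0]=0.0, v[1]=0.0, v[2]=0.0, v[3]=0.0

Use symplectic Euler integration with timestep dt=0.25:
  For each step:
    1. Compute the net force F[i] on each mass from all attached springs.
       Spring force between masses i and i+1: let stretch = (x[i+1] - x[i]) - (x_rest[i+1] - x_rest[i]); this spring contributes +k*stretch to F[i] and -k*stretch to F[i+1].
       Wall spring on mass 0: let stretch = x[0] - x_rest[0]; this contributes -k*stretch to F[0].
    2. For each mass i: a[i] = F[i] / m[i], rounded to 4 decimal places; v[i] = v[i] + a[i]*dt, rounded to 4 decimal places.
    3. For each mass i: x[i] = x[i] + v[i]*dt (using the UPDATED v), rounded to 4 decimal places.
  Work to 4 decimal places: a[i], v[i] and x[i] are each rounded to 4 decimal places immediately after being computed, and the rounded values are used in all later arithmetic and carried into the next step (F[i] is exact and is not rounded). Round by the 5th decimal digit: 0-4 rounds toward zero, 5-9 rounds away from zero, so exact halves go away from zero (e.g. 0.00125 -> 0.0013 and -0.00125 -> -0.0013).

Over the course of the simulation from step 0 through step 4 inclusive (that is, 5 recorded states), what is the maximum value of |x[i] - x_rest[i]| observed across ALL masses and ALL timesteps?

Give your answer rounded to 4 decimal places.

Step 0: x=[6.0000 12.0000 16.0000 22.0000] v=[0.0000 0.0000 0.0000 0.0000]
Step 1: x=[6.0000 11.7500 16.2500 21.8750] v=[0.0000 -1.0000 1.0000 -0.5000]
Step 2: x=[5.9688 11.3438 16.6406 21.6719] v=[-0.1250 -1.6250 1.5625 -0.8125]
Step 3: x=[5.8633 10.9278 16.9981 21.4649] v=[-0.4219 -1.6641 1.4298 -0.8282]
Step 4: x=[5.6580 10.6375 17.1551 21.3245] v=[-0.8213 -1.1612 0.6281 -0.5616]
Max displacement = 2.1551

Answer: 2.1551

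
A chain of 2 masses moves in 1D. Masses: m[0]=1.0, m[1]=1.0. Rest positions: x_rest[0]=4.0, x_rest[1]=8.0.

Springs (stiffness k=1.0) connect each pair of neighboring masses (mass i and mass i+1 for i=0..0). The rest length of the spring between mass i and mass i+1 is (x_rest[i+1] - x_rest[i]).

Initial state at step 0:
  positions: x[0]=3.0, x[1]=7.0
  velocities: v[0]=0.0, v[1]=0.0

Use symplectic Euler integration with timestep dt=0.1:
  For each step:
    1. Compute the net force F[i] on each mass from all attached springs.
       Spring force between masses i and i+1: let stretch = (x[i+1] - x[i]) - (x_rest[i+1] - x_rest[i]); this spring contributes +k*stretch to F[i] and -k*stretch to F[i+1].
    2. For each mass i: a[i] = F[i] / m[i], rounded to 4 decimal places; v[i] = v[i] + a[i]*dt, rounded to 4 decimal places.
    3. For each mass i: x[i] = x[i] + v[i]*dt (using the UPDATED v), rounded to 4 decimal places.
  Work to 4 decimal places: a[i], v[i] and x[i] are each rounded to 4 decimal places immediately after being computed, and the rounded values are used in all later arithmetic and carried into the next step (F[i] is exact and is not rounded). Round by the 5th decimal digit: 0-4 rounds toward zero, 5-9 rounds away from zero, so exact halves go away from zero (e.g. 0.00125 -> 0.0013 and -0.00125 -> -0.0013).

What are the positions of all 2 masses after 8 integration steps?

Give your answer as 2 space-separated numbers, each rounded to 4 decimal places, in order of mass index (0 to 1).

Step 0: x=[3.0000 7.0000] v=[0.0000 0.0000]
Step 1: x=[3.0000 7.0000] v=[0.0000 0.0000]
Step 2: x=[3.0000 7.0000] v=[0.0000 0.0000]
Step 3: x=[3.0000 7.0000] v=[0.0000 0.0000]
Step 4: x=[3.0000 7.0000] v=[0.0000 0.0000]
Step 5: x=[3.0000 7.0000] v=[0.0000 0.0000]
Step 6: x=[3.0000 7.0000] v=[0.0000 0.0000]
Step 7: x=[3.0000 7.0000] v=[0.0000 0.0000]
Step 8: x=[3.0000 7.0000] v=[0.0000 0.0000]

Answer: 3.0000 7.0000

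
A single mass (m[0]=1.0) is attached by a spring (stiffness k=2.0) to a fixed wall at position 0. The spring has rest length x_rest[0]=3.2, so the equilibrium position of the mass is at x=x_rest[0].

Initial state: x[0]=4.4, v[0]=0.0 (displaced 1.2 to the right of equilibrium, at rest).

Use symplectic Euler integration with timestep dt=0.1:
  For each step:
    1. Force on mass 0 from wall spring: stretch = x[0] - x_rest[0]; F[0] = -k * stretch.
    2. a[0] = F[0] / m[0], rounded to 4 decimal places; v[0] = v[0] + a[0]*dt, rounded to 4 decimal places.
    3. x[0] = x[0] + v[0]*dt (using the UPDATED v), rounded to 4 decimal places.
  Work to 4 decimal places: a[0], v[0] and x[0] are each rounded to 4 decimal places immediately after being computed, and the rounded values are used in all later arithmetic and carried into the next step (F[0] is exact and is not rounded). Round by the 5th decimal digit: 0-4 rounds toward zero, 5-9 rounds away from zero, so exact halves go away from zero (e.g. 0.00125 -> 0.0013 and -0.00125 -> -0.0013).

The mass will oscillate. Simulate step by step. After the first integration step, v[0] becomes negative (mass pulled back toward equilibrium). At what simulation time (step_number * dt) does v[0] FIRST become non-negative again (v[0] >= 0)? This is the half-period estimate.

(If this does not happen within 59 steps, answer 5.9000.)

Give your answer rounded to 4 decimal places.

Step 0: x=[4.4000] v=[0.0000]
Step 1: x=[4.3760] v=[-0.2400]
Step 2: x=[4.3285] v=[-0.4752]
Step 3: x=[4.2584] v=[-0.7009]
Step 4: x=[4.1671] v=[-0.9126]
Step 5: x=[4.0565] v=[-1.1060]
Step 6: x=[3.9288] v=[-1.2773]
Step 7: x=[3.7865] v=[-1.4231]
Step 8: x=[3.6325] v=[-1.5404]
Step 9: x=[3.4698] v=[-1.6269]
Step 10: x=[3.3017] v=[-1.6809]
Step 11: x=[3.1316] v=[-1.7012]
Step 12: x=[2.9629] v=[-1.6875]
Step 13: x=[2.7989] v=[-1.6401]
Step 14: x=[2.6429] v=[-1.5599]
Step 15: x=[2.4981] v=[-1.4485]
Step 16: x=[2.3673] v=[-1.3081]
Step 17: x=[2.2531] v=[-1.1416]
Step 18: x=[2.1579] v=[-0.9522]
Step 19: x=[2.0835] v=[-0.7438]
Step 20: x=[2.0315] v=[-0.5205]
Step 21: x=[2.0028] v=[-0.2868]
Step 22: x=[1.9981] v=[-0.0474]
Step 23: x=[2.0174] v=[0.1930]
First v>=0 after going negative at step 23, time=2.3000

Answer: 2.3000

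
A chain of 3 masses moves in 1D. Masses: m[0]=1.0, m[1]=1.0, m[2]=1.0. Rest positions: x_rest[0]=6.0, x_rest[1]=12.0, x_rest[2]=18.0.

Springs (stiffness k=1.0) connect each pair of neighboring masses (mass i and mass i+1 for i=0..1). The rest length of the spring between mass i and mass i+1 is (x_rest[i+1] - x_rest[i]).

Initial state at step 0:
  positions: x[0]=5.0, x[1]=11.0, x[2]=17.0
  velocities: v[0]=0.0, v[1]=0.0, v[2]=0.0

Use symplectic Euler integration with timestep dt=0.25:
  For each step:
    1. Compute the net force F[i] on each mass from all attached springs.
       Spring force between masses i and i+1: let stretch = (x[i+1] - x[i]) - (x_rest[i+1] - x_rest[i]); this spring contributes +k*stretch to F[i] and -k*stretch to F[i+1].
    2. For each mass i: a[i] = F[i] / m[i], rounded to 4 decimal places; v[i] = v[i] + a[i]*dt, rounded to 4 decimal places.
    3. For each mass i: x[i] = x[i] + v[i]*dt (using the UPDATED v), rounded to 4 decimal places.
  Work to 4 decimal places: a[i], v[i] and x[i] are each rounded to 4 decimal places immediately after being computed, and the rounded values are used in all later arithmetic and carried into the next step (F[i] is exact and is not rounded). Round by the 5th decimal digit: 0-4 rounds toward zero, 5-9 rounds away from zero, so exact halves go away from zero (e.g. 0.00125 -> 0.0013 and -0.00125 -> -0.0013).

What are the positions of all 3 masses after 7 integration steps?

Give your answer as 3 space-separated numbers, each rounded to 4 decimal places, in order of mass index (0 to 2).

Answer: 5.0000 11.0000 17.0000

Derivation:
Step 0: x=[5.0000 11.0000 17.0000] v=[0.0000 0.0000 0.0000]
Step 1: x=[5.0000 11.0000 17.0000] v=[0.0000 0.0000 0.0000]
Step 2: x=[5.0000 11.0000 17.0000] v=[0.0000 0.0000 0.0000]
Step 3: x=[5.0000 11.0000 17.0000] v=[0.0000 0.0000 0.0000]
Step 4: x=[5.0000 11.0000 17.0000] v=[0.0000 0.0000 0.0000]
Step 5: x=[5.0000 11.0000 17.0000] v=[0.0000 0.0000 0.0000]
Step 6: x=[5.0000 11.0000 17.0000] v=[0.0000 0.0000 0.0000]
Step 7: x=[5.0000 11.0000 17.0000] v=[0.0000 0.0000 0.0000]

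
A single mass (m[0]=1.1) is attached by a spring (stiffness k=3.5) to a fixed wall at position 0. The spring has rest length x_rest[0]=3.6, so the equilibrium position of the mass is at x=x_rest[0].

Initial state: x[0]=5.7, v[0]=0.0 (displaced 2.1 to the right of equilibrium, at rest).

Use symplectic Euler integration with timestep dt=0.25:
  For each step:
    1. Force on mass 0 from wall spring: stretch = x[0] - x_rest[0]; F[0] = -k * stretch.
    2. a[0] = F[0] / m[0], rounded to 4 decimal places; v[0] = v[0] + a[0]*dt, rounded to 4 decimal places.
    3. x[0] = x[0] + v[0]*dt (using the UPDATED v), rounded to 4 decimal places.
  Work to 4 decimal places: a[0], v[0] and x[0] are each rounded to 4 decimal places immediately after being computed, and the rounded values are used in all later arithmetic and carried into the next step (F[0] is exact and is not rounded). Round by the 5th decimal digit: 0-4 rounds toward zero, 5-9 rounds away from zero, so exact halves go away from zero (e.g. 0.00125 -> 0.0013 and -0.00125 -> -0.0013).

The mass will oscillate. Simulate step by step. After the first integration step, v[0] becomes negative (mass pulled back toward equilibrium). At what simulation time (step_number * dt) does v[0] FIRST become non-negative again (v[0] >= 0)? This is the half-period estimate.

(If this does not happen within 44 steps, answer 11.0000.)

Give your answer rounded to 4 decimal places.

Step 0: x=[5.7000] v=[0.0000]
Step 1: x=[5.2824] v=[-1.6705]
Step 2: x=[4.5302] v=[-3.0088]
Step 3: x=[3.5930] v=[-3.7487]
Step 4: x=[2.6572] v=[-3.7431]
Step 5: x=[1.9089] v=[-2.9932]
Step 6: x=[1.4969] v=[-1.6480]
Step 7: x=[1.5031] v=[0.0249]
First v>=0 after going negative at step 7, time=1.7500

Answer: 1.7500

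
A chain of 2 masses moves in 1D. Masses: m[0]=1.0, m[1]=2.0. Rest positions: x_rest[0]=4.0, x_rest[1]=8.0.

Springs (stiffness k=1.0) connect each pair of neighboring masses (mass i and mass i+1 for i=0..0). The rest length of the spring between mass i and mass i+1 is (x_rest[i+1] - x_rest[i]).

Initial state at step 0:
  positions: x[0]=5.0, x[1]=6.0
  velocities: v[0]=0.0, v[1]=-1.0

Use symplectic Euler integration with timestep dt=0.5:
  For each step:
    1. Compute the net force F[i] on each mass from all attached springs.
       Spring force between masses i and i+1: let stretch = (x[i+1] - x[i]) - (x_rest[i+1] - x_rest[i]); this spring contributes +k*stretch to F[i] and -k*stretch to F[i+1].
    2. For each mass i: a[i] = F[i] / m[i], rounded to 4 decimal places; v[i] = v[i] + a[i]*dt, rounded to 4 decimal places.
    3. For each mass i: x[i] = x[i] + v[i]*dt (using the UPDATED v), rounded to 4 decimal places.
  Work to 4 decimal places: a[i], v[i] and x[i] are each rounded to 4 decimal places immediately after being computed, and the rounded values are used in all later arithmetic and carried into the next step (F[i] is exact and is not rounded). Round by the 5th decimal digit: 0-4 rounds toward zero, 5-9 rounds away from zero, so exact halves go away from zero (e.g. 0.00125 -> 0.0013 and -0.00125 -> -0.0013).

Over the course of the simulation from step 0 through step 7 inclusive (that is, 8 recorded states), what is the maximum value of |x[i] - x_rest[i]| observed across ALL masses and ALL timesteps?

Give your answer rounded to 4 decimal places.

Step 0: x=[5.0000 6.0000] v=[0.0000 -1.0000]
Step 1: x=[4.2500 5.8750] v=[-1.5000 -0.2500]
Step 2: x=[2.9063 6.0469] v=[-2.6875 0.3438]
Step 3: x=[1.3477 6.3263] v=[-3.1172 0.5587]
Step 4: x=[0.0338 6.4834] v=[-2.6279 0.3141]
Step 5: x=[-0.6678 6.3343] v=[-1.4031 -0.2983]
Step 6: x=[-0.6188 5.8099] v=[0.0980 -1.0489]
Step 7: x=[0.0374 4.9819] v=[1.3124 -1.6561]
Max displacement = 4.6678

Answer: 4.6678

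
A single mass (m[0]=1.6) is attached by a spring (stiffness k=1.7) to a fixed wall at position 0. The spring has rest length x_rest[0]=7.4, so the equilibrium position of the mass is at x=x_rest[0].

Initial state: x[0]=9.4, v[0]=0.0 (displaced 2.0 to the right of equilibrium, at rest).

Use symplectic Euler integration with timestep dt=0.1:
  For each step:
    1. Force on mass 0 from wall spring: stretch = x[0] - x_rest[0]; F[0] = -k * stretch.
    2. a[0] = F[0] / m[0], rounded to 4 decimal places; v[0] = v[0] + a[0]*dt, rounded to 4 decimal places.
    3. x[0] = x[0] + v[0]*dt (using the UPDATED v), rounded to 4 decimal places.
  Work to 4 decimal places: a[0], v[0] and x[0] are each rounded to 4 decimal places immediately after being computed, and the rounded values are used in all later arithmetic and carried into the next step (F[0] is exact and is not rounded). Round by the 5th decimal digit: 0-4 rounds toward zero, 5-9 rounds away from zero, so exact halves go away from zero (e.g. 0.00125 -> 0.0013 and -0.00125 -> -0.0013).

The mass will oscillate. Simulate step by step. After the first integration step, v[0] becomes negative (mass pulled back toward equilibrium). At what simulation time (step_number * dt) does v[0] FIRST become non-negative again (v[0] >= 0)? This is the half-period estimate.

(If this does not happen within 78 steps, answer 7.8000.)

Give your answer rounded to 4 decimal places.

Step 0: x=[9.4000] v=[0.0000]
Step 1: x=[9.3788] v=[-0.2125]
Step 2: x=[9.3365] v=[-0.4228]
Step 3: x=[9.2736] v=[-0.6286]
Step 4: x=[9.1908] v=[-0.8277]
Step 5: x=[9.0890] v=[-1.0180]
Step 6: x=[8.9693] v=[-1.1975]
Step 7: x=[8.8329] v=[-1.3642]
Step 8: x=[8.6813] v=[-1.5165]
Step 9: x=[8.5160] v=[-1.6526]
Step 10: x=[8.3389] v=[-1.7712]
Step 11: x=[8.1518] v=[-1.8710]
Step 12: x=[7.9567] v=[-1.9509]
Step 13: x=[7.7557] v=[-2.0101]
Step 14: x=[7.5509] v=[-2.0479]
Step 15: x=[7.3445] v=[-2.0639]
Step 16: x=[7.1387] v=[-2.0580]
Step 17: x=[6.9357] v=[-2.0302]
Step 18: x=[6.7376] v=[-1.9809]
Step 19: x=[6.5466] v=[-1.9105]
Step 20: x=[6.3646] v=[-1.8198]
Step 21: x=[6.1936] v=[-1.7098]
Step 22: x=[6.0354] v=[-1.5816]
Step 23: x=[5.8917] v=[-1.4366]
Step 24: x=[5.7641] v=[-1.2763]
Step 25: x=[5.6539] v=[-1.1025]
Step 26: x=[5.5622] v=[-0.9170]
Step 27: x=[5.4900] v=[-0.7217]
Step 28: x=[5.4381] v=[-0.5188]
Step 29: x=[5.4071] v=[-0.3104]
Step 30: x=[5.3972] v=[-0.0987]
Step 31: x=[5.4086] v=[0.1141]
First v>=0 after going negative at step 31, time=3.1000

Answer: 3.1000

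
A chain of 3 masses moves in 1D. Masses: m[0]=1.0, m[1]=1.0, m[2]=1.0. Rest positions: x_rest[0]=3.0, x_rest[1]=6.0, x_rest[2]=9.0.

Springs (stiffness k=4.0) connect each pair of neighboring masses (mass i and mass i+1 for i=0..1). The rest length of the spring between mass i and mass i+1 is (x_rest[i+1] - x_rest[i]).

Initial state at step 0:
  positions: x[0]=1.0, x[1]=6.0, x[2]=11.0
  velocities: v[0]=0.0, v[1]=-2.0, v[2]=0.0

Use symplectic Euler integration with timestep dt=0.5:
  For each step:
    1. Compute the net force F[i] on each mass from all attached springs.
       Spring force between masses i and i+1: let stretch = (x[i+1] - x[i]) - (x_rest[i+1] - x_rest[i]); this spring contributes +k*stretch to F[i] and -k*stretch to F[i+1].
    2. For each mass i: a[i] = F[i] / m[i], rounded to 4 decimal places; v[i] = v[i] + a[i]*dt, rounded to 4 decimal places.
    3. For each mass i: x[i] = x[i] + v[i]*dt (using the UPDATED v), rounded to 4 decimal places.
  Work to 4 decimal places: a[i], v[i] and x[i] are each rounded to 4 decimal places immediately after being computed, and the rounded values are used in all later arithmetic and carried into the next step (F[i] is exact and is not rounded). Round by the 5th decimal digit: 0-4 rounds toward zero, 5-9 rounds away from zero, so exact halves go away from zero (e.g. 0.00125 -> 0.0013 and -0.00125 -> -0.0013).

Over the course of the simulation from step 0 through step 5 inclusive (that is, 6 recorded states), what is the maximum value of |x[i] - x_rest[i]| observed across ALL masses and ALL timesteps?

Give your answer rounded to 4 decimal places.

Step 0: x=[1.0000 6.0000 11.0000] v=[0.0000 -2.0000 0.0000]
Step 1: x=[3.0000 5.0000 9.0000] v=[4.0000 -2.0000 -4.0000]
Step 2: x=[4.0000 6.0000 6.0000] v=[2.0000 2.0000 -6.0000]
Step 3: x=[4.0000 5.0000 6.0000] v=[0.0000 -2.0000 0.0000]
Step 4: x=[2.0000 4.0000 8.0000] v=[-4.0000 -2.0000 4.0000]
Step 5: x=[-1.0000 5.0000 9.0000] v=[-6.0000 2.0000 2.0000]
Max displacement = 4.0000

Answer: 4.0000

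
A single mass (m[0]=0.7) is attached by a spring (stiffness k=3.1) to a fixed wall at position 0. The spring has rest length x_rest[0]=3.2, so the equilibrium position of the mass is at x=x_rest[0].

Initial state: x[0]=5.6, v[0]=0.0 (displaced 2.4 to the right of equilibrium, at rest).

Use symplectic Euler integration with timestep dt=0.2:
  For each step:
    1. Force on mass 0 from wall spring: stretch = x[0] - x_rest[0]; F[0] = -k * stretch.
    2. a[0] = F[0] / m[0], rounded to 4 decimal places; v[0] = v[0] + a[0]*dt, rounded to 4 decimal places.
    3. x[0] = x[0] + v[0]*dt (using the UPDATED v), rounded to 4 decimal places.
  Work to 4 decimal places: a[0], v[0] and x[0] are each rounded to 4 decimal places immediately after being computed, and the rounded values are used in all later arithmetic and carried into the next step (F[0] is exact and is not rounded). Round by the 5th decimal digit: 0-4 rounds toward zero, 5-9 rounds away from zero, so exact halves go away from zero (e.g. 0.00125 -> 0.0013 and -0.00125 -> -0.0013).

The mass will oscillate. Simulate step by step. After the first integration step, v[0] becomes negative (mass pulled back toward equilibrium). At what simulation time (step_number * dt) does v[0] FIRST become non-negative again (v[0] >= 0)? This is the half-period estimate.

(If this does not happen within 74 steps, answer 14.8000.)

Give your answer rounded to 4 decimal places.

Answer: 1.6000

Derivation:
Step 0: x=[5.6000] v=[0.0000]
Step 1: x=[5.1749] v=[-2.1257]
Step 2: x=[4.3999] v=[-3.8749]
Step 3: x=[3.4124] v=[-4.9377]
Step 4: x=[2.3872] v=[-5.1258]
Step 5: x=[1.5060] v=[-4.4059]
Step 6: x=[0.9249] v=[-2.9055]
Step 7: x=[0.7468] v=[-0.8904]
Step 8: x=[1.0033] v=[1.2824]
First v>=0 after going negative at step 8, time=1.6000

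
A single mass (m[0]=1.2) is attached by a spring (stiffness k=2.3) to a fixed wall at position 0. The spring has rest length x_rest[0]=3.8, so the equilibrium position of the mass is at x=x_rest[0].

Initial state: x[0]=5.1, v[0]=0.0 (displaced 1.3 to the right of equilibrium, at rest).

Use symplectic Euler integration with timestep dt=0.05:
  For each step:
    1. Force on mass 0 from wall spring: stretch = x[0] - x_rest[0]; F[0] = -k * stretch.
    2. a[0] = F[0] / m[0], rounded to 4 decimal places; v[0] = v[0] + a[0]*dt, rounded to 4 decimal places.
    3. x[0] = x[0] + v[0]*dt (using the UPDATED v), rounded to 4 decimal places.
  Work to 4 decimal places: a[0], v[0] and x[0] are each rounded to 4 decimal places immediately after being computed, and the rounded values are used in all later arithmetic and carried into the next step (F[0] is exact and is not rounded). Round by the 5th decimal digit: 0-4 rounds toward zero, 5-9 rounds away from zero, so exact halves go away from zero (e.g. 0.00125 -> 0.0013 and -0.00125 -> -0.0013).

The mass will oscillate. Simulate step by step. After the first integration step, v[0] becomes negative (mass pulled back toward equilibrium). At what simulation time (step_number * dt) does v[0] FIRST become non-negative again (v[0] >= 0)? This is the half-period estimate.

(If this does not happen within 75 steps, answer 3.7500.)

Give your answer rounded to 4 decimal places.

Answer: 2.3000

Derivation:
Step 0: x=[5.1000] v=[0.0000]
Step 1: x=[5.0938] v=[-0.1246]
Step 2: x=[5.0814] v=[-0.2486]
Step 3: x=[5.0628] v=[-0.3714]
Step 4: x=[5.0382] v=[-0.4924]
Step 5: x=[5.0076] v=[-0.6111]
Step 6: x=[4.9713] v=[-0.7268]
Step 7: x=[4.9293] v=[-0.8391]
Step 8: x=[4.8819] v=[-0.9473]
Step 9: x=[4.8294] v=[-1.0510]
Step 10: x=[4.7719] v=[-1.1497]
Step 11: x=[4.7098] v=[-1.2428]
Step 12: x=[4.6433] v=[-1.3300]
Step 13: x=[4.5728] v=[-1.4108]
Step 14: x=[4.4986] v=[-1.4849]
Step 15: x=[4.4210] v=[-1.5519]
Step 16: x=[4.3404] v=[-1.6114]
Step 17: x=[4.2572] v=[-1.6632]
Step 18: x=[4.1719] v=[-1.7070]
Step 19: x=[4.0848] v=[-1.7426]
Step 20: x=[3.9963] v=[-1.7699]
Step 21: x=[3.9069] v=[-1.7887]
Step 22: x=[3.8170] v=[-1.7989]
Step 23: x=[3.7270] v=[-1.8005]
Step 24: x=[3.6373] v=[-1.7935]
Step 25: x=[3.5484] v=[-1.7779]
Step 26: x=[3.4607] v=[-1.7538]
Step 27: x=[3.3746] v=[-1.7213]
Step 28: x=[3.2906] v=[-1.6805]
Step 29: x=[3.2090] v=[-1.6317]
Step 30: x=[3.1302] v=[-1.5751]
Step 31: x=[3.0547] v=[-1.5109]
Step 32: x=[2.9827] v=[-1.4395]
Step 33: x=[2.9146] v=[-1.3612]
Step 34: x=[2.8508] v=[-1.2764]
Step 35: x=[2.7915] v=[-1.1854]
Step 36: x=[2.7371] v=[-1.0888]
Step 37: x=[2.6878] v=[-0.9869]
Step 38: x=[2.6438] v=[-0.8803]
Step 39: x=[2.6053] v=[-0.7695]
Step 40: x=[2.5726] v=[-0.6550]
Step 41: x=[2.5457] v=[-0.5374]
Step 42: x=[2.5248] v=[-0.4172]
Step 43: x=[2.5101] v=[-0.2950]
Step 44: x=[2.5015] v=[-0.1714]
Step 45: x=[2.4992] v=[-0.0470]
Step 46: x=[2.5031] v=[0.0777]
First v>=0 after going negative at step 46, time=2.3000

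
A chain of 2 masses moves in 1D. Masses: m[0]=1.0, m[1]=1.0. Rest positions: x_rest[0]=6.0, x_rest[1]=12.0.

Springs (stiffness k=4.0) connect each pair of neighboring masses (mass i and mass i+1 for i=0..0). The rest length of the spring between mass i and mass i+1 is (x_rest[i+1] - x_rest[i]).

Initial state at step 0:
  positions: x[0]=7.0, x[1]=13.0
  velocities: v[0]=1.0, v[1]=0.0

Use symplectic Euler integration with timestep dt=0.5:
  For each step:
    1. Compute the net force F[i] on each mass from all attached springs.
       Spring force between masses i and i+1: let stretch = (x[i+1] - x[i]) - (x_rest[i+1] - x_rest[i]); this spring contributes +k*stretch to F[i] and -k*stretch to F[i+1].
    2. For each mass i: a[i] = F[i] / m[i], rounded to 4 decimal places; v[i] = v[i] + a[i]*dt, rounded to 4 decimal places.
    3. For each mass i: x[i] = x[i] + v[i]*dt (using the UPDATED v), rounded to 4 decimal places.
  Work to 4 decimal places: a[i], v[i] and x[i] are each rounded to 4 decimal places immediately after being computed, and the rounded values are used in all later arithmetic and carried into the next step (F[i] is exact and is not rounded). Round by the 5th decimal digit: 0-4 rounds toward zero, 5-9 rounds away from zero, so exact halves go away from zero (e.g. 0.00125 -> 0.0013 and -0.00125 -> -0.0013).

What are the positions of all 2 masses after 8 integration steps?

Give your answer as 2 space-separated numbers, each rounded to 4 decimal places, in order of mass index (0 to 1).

Step 0: x=[7.0000 13.0000] v=[1.0000 0.0000]
Step 1: x=[7.5000 13.0000] v=[1.0000 0.0000]
Step 2: x=[7.5000 13.5000] v=[0.0000 1.0000]
Step 3: x=[7.5000 14.0000] v=[0.0000 1.0000]
Step 4: x=[8.0000 14.0000] v=[1.0000 0.0000]
Step 5: x=[8.5000 14.0000] v=[1.0000 0.0000]
Step 6: x=[8.5000 14.5000] v=[0.0000 1.0000]
Step 7: x=[8.5000 15.0000] v=[0.0000 1.0000]
Step 8: x=[9.0000 15.0000] v=[1.0000 0.0000]

Answer: 9.0000 15.0000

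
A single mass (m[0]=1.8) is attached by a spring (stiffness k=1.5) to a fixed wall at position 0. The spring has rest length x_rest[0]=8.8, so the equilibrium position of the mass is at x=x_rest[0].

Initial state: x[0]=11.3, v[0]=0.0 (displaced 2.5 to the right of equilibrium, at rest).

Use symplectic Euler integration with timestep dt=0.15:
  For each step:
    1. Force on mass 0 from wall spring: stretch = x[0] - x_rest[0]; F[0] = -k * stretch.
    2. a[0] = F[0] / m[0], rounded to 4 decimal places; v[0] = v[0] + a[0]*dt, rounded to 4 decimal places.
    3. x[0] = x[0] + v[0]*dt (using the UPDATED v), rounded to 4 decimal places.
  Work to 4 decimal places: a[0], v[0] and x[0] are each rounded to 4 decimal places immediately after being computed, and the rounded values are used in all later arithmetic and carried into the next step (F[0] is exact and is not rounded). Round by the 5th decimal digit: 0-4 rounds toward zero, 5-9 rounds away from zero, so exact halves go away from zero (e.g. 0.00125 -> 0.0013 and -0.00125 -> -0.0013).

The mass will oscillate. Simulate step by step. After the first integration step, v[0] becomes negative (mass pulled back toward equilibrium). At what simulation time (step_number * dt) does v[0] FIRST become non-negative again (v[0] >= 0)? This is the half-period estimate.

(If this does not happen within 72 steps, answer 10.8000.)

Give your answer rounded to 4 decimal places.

Step 0: x=[11.3000] v=[0.0000]
Step 1: x=[11.2531] v=[-0.3125]
Step 2: x=[11.1602] v=[-0.6191]
Step 3: x=[11.0231] v=[-0.9141]
Step 4: x=[10.8443] v=[-1.1920]
Step 5: x=[10.6272] v=[-1.4475]
Step 6: x=[10.3758] v=[-1.6759]
Step 7: x=[10.0949] v=[-1.8729]
Step 8: x=[9.7897] v=[-2.0348]
Step 9: x=[9.4659] v=[-2.1585]
Step 10: x=[9.1296] v=[-2.2417]
Step 11: x=[8.7872] v=[-2.2829]
Step 12: x=[8.4450] v=[-2.2813]
Step 13: x=[8.1095] v=[-2.2369]
Step 14: x=[7.7869] v=[-2.1506]
Step 15: x=[7.4833] v=[-2.0240]
Step 16: x=[7.2044] v=[-1.8594]
Step 17: x=[6.9554] v=[-1.6599]
Step 18: x=[6.7410] v=[-1.4293]
Step 19: x=[6.5652] v=[-1.1719]
Step 20: x=[6.4313] v=[-0.8926]
Step 21: x=[6.3418] v=[-0.5965]
Step 22: x=[6.2984] v=[-0.2892]
Step 23: x=[6.3019] v=[0.0235]
First v>=0 after going negative at step 23, time=3.4500

Answer: 3.4500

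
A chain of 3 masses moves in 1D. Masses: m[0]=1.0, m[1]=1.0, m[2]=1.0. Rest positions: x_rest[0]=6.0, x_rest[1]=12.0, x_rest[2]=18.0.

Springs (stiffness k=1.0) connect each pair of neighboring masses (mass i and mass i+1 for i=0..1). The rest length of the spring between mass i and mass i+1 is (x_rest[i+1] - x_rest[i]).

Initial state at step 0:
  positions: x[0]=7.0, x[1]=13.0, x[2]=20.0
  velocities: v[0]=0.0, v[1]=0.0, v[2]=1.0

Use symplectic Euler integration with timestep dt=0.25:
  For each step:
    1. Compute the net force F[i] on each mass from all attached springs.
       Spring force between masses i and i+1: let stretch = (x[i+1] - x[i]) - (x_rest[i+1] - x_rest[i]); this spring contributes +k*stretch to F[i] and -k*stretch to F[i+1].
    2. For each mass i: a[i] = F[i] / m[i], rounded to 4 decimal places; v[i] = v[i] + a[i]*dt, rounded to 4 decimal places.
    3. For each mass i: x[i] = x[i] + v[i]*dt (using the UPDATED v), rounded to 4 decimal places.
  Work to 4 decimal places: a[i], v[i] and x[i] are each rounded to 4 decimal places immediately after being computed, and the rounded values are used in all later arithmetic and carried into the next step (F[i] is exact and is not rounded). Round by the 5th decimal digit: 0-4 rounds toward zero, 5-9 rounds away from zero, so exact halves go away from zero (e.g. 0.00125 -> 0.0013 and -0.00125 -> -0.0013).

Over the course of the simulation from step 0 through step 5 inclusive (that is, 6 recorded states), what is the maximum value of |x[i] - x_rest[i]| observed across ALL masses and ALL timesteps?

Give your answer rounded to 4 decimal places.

Step 0: x=[7.0000 13.0000 20.0000] v=[0.0000 0.0000 1.0000]
Step 1: x=[7.0000 13.0625 20.1875] v=[0.0000 0.2500 0.7500]
Step 2: x=[7.0039 13.1914 20.3047] v=[0.0156 0.5156 0.4688]
Step 3: x=[7.0195 13.3782 20.3523] v=[0.0625 0.7471 0.1905]
Step 4: x=[7.0576 13.6035 20.3391] v=[0.1522 0.9010 -0.0530]
Step 5: x=[7.1298 13.8406 20.2799] v=[0.2887 0.9484 -0.2369]
Max displacement = 2.3523

Answer: 2.3523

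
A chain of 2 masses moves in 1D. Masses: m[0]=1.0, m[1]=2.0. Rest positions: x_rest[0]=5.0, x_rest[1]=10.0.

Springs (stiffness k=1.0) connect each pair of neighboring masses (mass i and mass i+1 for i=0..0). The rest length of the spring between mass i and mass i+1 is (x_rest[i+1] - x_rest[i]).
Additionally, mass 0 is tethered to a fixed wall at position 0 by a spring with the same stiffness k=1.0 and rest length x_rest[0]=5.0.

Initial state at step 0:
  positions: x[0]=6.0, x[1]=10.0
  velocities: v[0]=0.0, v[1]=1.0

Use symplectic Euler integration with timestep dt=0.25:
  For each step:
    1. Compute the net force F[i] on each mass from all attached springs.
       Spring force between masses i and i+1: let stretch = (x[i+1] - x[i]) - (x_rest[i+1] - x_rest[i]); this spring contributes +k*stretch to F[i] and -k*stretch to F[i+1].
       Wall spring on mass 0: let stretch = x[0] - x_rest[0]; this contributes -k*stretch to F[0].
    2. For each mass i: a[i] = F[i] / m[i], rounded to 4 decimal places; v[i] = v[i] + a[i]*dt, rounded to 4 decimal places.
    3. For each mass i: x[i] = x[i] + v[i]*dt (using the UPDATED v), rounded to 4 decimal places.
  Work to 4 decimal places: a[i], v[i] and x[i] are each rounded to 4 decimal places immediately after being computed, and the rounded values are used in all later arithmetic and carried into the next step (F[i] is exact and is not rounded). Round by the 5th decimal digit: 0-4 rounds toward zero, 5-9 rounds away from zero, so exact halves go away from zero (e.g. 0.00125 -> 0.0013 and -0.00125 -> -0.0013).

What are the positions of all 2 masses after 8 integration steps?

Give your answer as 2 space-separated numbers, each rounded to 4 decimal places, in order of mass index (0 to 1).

Answer: 5.0006 11.8769

Derivation:
Step 0: x=[6.0000 10.0000] v=[0.0000 1.0000]
Step 1: x=[5.8750 10.2813] v=[-0.5000 1.1250]
Step 2: x=[5.6582 10.5811] v=[-0.8672 1.1992]
Step 3: x=[5.3955 10.8833] v=[-1.0510 1.2089]
Step 4: x=[5.1385 11.1703] v=[-1.0279 1.1479]
Step 5: x=[4.9374 11.4250] v=[-0.8046 1.0189]
Step 6: x=[4.8331 11.6333] v=[-0.4171 0.8330]
Step 7: x=[4.8518 11.7853] v=[0.0747 0.6080]
Step 8: x=[5.0006 11.8769] v=[0.5951 0.3663]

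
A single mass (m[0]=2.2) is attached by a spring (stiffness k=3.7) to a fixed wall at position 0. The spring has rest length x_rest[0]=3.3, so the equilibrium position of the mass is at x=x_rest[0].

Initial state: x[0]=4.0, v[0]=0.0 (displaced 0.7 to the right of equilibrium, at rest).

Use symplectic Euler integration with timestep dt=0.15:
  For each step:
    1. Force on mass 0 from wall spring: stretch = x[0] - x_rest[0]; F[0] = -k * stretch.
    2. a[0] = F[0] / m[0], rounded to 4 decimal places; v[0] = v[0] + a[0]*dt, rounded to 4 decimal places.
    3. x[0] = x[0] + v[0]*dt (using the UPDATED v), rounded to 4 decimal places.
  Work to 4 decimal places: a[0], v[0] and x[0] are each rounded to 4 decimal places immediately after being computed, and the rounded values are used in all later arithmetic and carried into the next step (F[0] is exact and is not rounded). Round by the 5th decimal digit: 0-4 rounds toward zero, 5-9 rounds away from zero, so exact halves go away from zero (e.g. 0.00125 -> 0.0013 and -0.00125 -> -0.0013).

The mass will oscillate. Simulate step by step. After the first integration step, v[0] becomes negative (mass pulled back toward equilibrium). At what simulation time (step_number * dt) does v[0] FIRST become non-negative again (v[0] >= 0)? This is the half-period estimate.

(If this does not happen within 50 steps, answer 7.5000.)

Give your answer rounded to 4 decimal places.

Step 0: x=[4.0000] v=[0.0000]
Step 1: x=[3.9735] v=[-0.1766]
Step 2: x=[3.9215] v=[-0.3465]
Step 3: x=[3.8460] v=[-0.5033]
Step 4: x=[3.7499] v=[-0.6410]
Step 5: x=[3.6367] v=[-0.7545]
Step 6: x=[3.5108] v=[-0.8394]
Step 7: x=[3.3769] v=[-0.8926]
Step 8: x=[3.2401] v=[-0.9120]
Step 9: x=[3.1056] v=[-0.8969]
Step 10: x=[2.9784] v=[-0.8479]
Step 11: x=[2.8634] v=[-0.7668]
Step 12: x=[2.7649] v=[-0.6567]
Step 13: x=[2.6866] v=[-0.5217]
Step 14: x=[2.6316] v=[-0.3670]
Step 15: x=[2.6018] v=[-0.1984]
Step 16: x=[2.5985] v=[-0.0223]
Step 17: x=[2.6217] v=[0.1547]
First v>=0 after going negative at step 17, time=2.5500

Answer: 2.5500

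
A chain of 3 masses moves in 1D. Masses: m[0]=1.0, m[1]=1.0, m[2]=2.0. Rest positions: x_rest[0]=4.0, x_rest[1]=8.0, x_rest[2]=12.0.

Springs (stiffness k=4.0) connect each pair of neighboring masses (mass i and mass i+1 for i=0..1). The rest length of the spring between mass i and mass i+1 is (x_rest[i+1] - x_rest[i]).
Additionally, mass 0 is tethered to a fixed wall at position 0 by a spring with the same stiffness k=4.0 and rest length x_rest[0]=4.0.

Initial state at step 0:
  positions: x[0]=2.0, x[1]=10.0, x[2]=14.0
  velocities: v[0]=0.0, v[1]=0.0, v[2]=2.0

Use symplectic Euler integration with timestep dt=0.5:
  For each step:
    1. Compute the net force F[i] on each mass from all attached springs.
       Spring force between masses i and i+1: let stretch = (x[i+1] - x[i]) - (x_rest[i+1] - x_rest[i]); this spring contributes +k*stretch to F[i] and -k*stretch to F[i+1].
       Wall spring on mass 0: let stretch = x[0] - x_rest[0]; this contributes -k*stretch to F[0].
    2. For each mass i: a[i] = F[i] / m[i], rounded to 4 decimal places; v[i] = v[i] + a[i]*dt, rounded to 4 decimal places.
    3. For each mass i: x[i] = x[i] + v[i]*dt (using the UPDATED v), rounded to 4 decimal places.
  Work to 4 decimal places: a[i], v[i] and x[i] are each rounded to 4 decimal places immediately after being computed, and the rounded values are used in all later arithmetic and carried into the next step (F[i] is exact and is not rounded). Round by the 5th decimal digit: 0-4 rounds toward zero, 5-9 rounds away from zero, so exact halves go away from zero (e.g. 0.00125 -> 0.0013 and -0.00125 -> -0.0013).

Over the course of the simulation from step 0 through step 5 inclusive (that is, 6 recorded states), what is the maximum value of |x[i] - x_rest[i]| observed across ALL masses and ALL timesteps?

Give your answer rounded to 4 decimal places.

Step 0: x=[2.0000 10.0000 14.0000] v=[0.0000 0.0000 2.0000]
Step 1: x=[8.0000 6.0000 15.0000] v=[12.0000 -8.0000 2.0000]
Step 2: x=[4.0000 13.0000 13.5000] v=[-8.0000 14.0000 -3.0000]
Step 3: x=[5.0000 11.5000 13.7500] v=[2.0000 -3.0000 0.5000]
Step 4: x=[7.5000 5.7500 14.8750] v=[5.0000 -11.5000 2.2500]
Step 5: x=[0.7500 10.8750 13.4375] v=[-13.5000 10.2500 -2.8750]
Max displacement = 5.0000

Answer: 5.0000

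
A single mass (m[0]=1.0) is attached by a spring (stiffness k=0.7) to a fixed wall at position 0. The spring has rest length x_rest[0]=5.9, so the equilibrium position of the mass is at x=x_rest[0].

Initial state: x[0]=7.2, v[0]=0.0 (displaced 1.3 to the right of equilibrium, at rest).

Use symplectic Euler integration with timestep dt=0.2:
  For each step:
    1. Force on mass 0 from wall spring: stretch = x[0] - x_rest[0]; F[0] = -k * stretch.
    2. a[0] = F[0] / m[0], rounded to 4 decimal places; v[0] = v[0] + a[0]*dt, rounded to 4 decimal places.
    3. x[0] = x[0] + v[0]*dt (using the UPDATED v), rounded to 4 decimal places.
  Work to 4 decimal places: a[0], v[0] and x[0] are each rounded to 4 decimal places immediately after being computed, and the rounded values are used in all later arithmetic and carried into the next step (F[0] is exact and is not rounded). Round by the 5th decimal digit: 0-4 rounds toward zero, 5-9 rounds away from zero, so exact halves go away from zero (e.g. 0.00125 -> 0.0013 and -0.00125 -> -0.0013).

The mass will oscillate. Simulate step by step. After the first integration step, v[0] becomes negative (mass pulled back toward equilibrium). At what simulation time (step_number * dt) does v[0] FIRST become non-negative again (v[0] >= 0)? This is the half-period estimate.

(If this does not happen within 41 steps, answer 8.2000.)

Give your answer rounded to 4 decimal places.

Answer: 3.8000

Derivation:
Step 0: x=[7.2000] v=[0.0000]
Step 1: x=[7.1636] v=[-0.1820]
Step 2: x=[7.0918] v=[-0.3589]
Step 3: x=[6.9866] v=[-0.5258]
Step 4: x=[6.8510] v=[-0.6779]
Step 5: x=[6.6888] v=[-0.8110]
Step 6: x=[6.5045] v=[-0.9214]
Step 7: x=[6.3033] v=[-1.0060]
Step 8: x=[6.0908] v=[-1.0625]
Step 9: x=[5.8730] v=[-1.0892]
Step 10: x=[5.6559] v=[-1.0854]
Step 11: x=[5.4457] v=[-1.0512]
Step 12: x=[5.2482] v=[-0.9876]
Step 13: x=[5.0689] v=[-0.8963]
Step 14: x=[4.9129] v=[-0.7799]
Step 15: x=[4.7846] v=[-0.6417]
Step 16: x=[4.6875] v=[-0.4855]
Step 17: x=[4.6244] v=[-0.3157]
Step 18: x=[4.5970] v=[-0.1371]
Step 19: x=[4.6061] v=[0.0453]
First v>=0 after going negative at step 19, time=3.8000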